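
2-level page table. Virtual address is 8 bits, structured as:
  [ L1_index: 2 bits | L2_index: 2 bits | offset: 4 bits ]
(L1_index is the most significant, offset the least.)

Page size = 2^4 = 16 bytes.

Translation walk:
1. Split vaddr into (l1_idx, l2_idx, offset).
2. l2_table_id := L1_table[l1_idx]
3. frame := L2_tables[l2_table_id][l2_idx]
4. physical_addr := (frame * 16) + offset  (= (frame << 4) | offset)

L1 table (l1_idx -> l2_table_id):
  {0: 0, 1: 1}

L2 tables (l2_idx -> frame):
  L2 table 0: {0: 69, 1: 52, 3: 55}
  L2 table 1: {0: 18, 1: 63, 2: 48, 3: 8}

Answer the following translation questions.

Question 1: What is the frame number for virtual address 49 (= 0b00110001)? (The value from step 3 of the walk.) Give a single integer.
vaddr = 49: l1_idx=0, l2_idx=3
L1[0] = 0; L2[0][3] = 55

Answer: 55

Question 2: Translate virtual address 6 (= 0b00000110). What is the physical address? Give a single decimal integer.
Answer: 1110

Derivation:
vaddr = 6 = 0b00000110
Split: l1_idx=0, l2_idx=0, offset=6
L1[0] = 0
L2[0][0] = 69
paddr = 69 * 16 + 6 = 1110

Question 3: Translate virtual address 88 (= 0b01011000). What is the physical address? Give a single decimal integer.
vaddr = 88 = 0b01011000
Split: l1_idx=1, l2_idx=1, offset=8
L1[1] = 1
L2[1][1] = 63
paddr = 63 * 16 + 8 = 1016

Answer: 1016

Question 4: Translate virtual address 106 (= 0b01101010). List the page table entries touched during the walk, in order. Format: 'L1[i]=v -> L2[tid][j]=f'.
vaddr = 106 = 0b01101010
Split: l1_idx=1, l2_idx=2, offset=10

Answer: L1[1]=1 -> L2[1][2]=48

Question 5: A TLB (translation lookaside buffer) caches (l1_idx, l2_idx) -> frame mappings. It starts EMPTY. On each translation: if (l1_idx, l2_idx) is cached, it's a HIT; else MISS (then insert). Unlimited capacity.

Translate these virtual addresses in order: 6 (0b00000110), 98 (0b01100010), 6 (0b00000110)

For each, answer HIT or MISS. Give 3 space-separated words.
Answer: MISS MISS HIT

Derivation:
vaddr=6: (0,0) not in TLB -> MISS, insert
vaddr=98: (1,2) not in TLB -> MISS, insert
vaddr=6: (0,0) in TLB -> HIT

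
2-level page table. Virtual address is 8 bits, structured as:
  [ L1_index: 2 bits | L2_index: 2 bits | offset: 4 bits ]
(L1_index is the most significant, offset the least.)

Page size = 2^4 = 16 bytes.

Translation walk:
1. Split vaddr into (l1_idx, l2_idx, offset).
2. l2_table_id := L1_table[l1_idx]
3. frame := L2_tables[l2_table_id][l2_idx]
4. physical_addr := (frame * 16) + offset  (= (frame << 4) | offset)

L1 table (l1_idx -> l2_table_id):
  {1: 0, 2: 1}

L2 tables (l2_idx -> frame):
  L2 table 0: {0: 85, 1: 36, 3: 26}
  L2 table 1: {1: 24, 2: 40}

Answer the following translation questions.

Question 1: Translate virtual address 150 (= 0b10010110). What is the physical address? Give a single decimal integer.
vaddr = 150 = 0b10010110
Split: l1_idx=2, l2_idx=1, offset=6
L1[2] = 1
L2[1][1] = 24
paddr = 24 * 16 + 6 = 390

Answer: 390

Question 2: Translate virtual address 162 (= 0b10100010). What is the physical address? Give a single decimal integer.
vaddr = 162 = 0b10100010
Split: l1_idx=2, l2_idx=2, offset=2
L1[2] = 1
L2[1][2] = 40
paddr = 40 * 16 + 2 = 642

Answer: 642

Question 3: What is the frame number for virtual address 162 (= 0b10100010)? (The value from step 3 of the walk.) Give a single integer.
Answer: 40

Derivation:
vaddr = 162: l1_idx=2, l2_idx=2
L1[2] = 1; L2[1][2] = 40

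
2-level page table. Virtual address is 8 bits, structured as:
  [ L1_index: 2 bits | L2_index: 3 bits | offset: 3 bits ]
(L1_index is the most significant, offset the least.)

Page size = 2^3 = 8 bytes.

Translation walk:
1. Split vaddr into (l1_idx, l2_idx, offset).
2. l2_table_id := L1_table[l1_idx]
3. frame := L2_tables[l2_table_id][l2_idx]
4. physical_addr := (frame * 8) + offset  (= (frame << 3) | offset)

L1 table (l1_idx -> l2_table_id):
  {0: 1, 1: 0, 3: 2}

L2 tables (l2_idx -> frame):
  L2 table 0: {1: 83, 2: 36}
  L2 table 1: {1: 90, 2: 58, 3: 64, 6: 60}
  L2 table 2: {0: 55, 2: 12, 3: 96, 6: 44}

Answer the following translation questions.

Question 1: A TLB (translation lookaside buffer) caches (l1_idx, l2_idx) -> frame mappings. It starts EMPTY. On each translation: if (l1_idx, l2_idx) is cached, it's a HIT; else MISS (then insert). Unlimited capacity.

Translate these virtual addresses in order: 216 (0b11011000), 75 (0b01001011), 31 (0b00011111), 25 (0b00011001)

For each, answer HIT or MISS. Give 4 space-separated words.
Answer: MISS MISS MISS HIT

Derivation:
vaddr=216: (3,3) not in TLB -> MISS, insert
vaddr=75: (1,1) not in TLB -> MISS, insert
vaddr=31: (0,3) not in TLB -> MISS, insert
vaddr=25: (0,3) in TLB -> HIT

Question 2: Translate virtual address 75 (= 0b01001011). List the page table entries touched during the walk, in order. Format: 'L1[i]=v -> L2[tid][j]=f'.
Answer: L1[1]=0 -> L2[0][1]=83

Derivation:
vaddr = 75 = 0b01001011
Split: l1_idx=1, l2_idx=1, offset=3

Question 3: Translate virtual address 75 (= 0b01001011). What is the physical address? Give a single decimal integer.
Answer: 667

Derivation:
vaddr = 75 = 0b01001011
Split: l1_idx=1, l2_idx=1, offset=3
L1[1] = 0
L2[0][1] = 83
paddr = 83 * 8 + 3 = 667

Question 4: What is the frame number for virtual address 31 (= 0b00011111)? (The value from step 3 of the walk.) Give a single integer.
Answer: 64

Derivation:
vaddr = 31: l1_idx=0, l2_idx=3
L1[0] = 1; L2[1][3] = 64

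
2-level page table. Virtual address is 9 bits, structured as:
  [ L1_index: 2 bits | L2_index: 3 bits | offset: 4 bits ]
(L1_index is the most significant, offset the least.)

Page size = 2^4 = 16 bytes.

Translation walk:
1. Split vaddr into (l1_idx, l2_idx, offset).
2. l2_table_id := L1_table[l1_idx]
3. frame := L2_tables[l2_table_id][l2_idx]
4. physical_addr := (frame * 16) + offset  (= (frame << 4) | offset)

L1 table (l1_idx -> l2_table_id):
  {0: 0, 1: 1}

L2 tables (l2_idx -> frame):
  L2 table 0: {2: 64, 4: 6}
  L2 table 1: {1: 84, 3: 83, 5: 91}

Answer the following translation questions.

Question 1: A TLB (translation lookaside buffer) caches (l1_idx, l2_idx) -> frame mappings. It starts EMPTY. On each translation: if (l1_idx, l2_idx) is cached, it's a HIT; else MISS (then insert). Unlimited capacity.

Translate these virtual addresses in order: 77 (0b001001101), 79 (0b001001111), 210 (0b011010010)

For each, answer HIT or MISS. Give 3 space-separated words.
vaddr=77: (0,4) not in TLB -> MISS, insert
vaddr=79: (0,4) in TLB -> HIT
vaddr=210: (1,5) not in TLB -> MISS, insert

Answer: MISS HIT MISS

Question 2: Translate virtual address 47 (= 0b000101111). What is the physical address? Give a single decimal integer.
vaddr = 47 = 0b000101111
Split: l1_idx=0, l2_idx=2, offset=15
L1[0] = 0
L2[0][2] = 64
paddr = 64 * 16 + 15 = 1039

Answer: 1039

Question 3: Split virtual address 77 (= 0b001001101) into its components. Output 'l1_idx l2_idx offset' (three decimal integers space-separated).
vaddr = 77 = 0b001001101
  top 2 bits -> l1_idx = 0
  next 3 bits -> l2_idx = 4
  bottom 4 bits -> offset = 13

Answer: 0 4 13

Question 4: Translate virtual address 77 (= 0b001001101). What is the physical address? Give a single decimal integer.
vaddr = 77 = 0b001001101
Split: l1_idx=0, l2_idx=4, offset=13
L1[0] = 0
L2[0][4] = 6
paddr = 6 * 16 + 13 = 109

Answer: 109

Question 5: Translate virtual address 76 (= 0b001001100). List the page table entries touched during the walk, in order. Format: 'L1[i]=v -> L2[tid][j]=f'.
Answer: L1[0]=0 -> L2[0][4]=6

Derivation:
vaddr = 76 = 0b001001100
Split: l1_idx=0, l2_idx=4, offset=12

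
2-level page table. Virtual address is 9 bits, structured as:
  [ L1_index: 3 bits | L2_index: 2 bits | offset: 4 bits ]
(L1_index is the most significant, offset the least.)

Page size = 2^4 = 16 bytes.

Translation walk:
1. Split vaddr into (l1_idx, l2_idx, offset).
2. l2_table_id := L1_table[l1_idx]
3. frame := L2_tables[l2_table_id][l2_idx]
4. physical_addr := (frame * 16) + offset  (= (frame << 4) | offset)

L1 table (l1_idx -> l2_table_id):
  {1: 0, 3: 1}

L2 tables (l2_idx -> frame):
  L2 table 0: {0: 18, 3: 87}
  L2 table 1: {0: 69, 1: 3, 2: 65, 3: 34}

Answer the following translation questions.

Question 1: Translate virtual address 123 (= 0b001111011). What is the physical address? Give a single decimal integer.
vaddr = 123 = 0b001111011
Split: l1_idx=1, l2_idx=3, offset=11
L1[1] = 0
L2[0][3] = 87
paddr = 87 * 16 + 11 = 1403

Answer: 1403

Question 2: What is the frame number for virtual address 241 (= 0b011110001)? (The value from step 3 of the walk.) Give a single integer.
Answer: 34

Derivation:
vaddr = 241: l1_idx=3, l2_idx=3
L1[3] = 1; L2[1][3] = 34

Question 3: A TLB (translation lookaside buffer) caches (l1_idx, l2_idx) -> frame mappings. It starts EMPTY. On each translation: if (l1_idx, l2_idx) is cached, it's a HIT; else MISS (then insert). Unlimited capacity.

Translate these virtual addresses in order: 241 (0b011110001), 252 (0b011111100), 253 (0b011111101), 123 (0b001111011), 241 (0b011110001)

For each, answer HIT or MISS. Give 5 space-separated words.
vaddr=241: (3,3) not in TLB -> MISS, insert
vaddr=252: (3,3) in TLB -> HIT
vaddr=253: (3,3) in TLB -> HIT
vaddr=123: (1,3) not in TLB -> MISS, insert
vaddr=241: (3,3) in TLB -> HIT

Answer: MISS HIT HIT MISS HIT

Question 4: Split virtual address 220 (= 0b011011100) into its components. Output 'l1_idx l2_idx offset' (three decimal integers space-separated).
vaddr = 220 = 0b011011100
  top 3 bits -> l1_idx = 3
  next 2 bits -> l2_idx = 1
  bottom 4 bits -> offset = 12

Answer: 3 1 12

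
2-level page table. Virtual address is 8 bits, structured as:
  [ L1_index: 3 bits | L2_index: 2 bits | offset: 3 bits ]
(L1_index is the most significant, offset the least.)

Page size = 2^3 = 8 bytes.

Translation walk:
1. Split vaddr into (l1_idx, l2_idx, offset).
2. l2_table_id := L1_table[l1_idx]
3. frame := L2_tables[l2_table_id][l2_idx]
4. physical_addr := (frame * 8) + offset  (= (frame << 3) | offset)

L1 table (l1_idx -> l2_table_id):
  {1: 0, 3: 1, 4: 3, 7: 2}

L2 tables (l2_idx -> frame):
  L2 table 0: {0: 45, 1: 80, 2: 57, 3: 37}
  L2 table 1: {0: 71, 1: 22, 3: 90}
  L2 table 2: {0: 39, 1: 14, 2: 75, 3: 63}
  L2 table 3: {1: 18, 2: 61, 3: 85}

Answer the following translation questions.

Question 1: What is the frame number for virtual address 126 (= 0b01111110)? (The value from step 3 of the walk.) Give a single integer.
Answer: 90

Derivation:
vaddr = 126: l1_idx=3, l2_idx=3
L1[3] = 1; L2[1][3] = 90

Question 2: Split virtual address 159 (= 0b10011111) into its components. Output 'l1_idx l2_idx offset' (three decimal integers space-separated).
Answer: 4 3 7

Derivation:
vaddr = 159 = 0b10011111
  top 3 bits -> l1_idx = 4
  next 2 bits -> l2_idx = 3
  bottom 3 bits -> offset = 7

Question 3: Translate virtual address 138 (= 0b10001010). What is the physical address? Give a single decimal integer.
vaddr = 138 = 0b10001010
Split: l1_idx=4, l2_idx=1, offset=2
L1[4] = 3
L2[3][1] = 18
paddr = 18 * 8 + 2 = 146

Answer: 146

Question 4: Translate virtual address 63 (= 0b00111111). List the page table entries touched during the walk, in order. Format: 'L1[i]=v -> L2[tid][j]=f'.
vaddr = 63 = 0b00111111
Split: l1_idx=1, l2_idx=3, offset=7

Answer: L1[1]=0 -> L2[0][3]=37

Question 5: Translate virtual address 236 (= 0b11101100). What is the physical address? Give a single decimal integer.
Answer: 116

Derivation:
vaddr = 236 = 0b11101100
Split: l1_idx=7, l2_idx=1, offset=4
L1[7] = 2
L2[2][1] = 14
paddr = 14 * 8 + 4 = 116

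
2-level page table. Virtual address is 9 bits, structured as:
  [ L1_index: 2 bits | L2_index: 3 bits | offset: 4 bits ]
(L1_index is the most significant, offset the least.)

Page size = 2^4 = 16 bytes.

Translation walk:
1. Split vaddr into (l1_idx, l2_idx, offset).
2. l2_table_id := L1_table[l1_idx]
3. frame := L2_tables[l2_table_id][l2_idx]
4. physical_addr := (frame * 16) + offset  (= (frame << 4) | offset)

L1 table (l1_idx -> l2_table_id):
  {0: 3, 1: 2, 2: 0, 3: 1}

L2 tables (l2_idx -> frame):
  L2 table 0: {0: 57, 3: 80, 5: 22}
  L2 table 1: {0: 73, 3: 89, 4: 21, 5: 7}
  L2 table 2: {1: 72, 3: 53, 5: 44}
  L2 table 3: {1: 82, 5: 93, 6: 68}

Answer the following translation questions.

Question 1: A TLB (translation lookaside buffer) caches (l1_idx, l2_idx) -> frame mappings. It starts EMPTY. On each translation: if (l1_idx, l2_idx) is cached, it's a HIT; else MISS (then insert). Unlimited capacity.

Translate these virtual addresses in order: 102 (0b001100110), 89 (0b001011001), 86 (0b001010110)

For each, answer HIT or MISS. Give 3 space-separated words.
vaddr=102: (0,6) not in TLB -> MISS, insert
vaddr=89: (0,5) not in TLB -> MISS, insert
vaddr=86: (0,5) in TLB -> HIT

Answer: MISS MISS HIT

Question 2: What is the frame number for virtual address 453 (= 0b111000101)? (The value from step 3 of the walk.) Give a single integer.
vaddr = 453: l1_idx=3, l2_idx=4
L1[3] = 1; L2[1][4] = 21

Answer: 21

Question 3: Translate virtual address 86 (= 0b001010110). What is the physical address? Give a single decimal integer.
Answer: 1494

Derivation:
vaddr = 86 = 0b001010110
Split: l1_idx=0, l2_idx=5, offset=6
L1[0] = 3
L2[3][5] = 93
paddr = 93 * 16 + 6 = 1494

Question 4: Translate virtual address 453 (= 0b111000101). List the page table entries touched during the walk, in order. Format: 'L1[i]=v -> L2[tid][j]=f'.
vaddr = 453 = 0b111000101
Split: l1_idx=3, l2_idx=4, offset=5

Answer: L1[3]=1 -> L2[1][4]=21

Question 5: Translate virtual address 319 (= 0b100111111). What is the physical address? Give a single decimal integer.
Answer: 1295

Derivation:
vaddr = 319 = 0b100111111
Split: l1_idx=2, l2_idx=3, offset=15
L1[2] = 0
L2[0][3] = 80
paddr = 80 * 16 + 15 = 1295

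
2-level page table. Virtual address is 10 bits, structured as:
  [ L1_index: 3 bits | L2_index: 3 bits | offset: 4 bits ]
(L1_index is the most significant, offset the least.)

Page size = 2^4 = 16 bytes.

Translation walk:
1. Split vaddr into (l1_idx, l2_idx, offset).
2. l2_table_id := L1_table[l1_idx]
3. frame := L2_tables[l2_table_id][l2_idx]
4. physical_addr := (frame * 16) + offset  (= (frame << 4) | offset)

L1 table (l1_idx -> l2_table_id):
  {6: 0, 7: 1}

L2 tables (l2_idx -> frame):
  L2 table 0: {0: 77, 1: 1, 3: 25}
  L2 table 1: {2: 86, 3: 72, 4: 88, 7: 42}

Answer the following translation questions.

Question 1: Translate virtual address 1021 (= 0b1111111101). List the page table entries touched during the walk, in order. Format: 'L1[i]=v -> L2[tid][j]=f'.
Answer: L1[7]=1 -> L2[1][7]=42

Derivation:
vaddr = 1021 = 0b1111111101
Split: l1_idx=7, l2_idx=7, offset=13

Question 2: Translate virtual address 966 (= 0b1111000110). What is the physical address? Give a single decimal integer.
Answer: 1414

Derivation:
vaddr = 966 = 0b1111000110
Split: l1_idx=7, l2_idx=4, offset=6
L1[7] = 1
L2[1][4] = 88
paddr = 88 * 16 + 6 = 1414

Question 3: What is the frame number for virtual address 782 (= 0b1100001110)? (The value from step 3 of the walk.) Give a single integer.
Answer: 77

Derivation:
vaddr = 782: l1_idx=6, l2_idx=0
L1[6] = 0; L2[0][0] = 77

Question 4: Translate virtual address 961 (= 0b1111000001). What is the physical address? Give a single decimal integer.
Answer: 1409

Derivation:
vaddr = 961 = 0b1111000001
Split: l1_idx=7, l2_idx=4, offset=1
L1[7] = 1
L2[1][4] = 88
paddr = 88 * 16 + 1 = 1409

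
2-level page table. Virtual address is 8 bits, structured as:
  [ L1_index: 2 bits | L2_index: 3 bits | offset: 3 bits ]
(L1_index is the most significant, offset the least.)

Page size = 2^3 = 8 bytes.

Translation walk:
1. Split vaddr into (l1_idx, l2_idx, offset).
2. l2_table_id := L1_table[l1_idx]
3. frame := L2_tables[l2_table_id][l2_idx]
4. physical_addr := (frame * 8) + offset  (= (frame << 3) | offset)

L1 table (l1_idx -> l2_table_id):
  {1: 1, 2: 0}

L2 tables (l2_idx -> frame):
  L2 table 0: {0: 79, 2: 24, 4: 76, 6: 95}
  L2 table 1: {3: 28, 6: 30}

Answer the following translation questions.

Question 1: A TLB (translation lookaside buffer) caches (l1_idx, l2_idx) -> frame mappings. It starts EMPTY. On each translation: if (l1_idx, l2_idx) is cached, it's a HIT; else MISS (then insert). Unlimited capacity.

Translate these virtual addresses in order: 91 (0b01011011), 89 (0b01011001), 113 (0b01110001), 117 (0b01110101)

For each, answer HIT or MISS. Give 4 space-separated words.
Answer: MISS HIT MISS HIT

Derivation:
vaddr=91: (1,3) not in TLB -> MISS, insert
vaddr=89: (1,3) in TLB -> HIT
vaddr=113: (1,6) not in TLB -> MISS, insert
vaddr=117: (1,6) in TLB -> HIT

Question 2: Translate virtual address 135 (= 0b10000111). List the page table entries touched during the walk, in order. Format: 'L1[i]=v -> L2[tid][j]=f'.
vaddr = 135 = 0b10000111
Split: l1_idx=2, l2_idx=0, offset=7

Answer: L1[2]=0 -> L2[0][0]=79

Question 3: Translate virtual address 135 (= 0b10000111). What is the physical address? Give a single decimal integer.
vaddr = 135 = 0b10000111
Split: l1_idx=2, l2_idx=0, offset=7
L1[2] = 0
L2[0][0] = 79
paddr = 79 * 8 + 7 = 639

Answer: 639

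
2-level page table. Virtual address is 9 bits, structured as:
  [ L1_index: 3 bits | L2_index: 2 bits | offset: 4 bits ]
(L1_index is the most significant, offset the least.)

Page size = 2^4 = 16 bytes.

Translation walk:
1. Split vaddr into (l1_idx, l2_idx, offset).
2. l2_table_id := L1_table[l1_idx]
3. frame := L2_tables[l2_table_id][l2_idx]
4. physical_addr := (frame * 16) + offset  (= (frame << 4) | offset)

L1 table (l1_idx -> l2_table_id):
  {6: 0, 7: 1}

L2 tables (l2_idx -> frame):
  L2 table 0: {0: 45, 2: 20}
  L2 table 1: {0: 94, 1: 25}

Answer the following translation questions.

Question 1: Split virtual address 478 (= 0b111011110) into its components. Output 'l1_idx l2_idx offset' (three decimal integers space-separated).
Answer: 7 1 14

Derivation:
vaddr = 478 = 0b111011110
  top 3 bits -> l1_idx = 7
  next 2 bits -> l2_idx = 1
  bottom 4 bits -> offset = 14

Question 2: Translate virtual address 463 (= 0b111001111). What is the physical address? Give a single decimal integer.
vaddr = 463 = 0b111001111
Split: l1_idx=7, l2_idx=0, offset=15
L1[7] = 1
L2[1][0] = 94
paddr = 94 * 16 + 15 = 1519

Answer: 1519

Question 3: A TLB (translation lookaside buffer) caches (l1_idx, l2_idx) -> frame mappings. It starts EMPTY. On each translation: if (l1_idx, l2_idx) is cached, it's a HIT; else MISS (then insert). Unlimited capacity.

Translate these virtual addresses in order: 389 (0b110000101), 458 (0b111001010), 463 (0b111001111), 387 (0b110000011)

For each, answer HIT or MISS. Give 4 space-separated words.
vaddr=389: (6,0) not in TLB -> MISS, insert
vaddr=458: (7,0) not in TLB -> MISS, insert
vaddr=463: (7,0) in TLB -> HIT
vaddr=387: (6,0) in TLB -> HIT

Answer: MISS MISS HIT HIT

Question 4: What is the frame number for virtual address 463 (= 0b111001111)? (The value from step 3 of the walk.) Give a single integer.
Answer: 94

Derivation:
vaddr = 463: l1_idx=7, l2_idx=0
L1[7] = 1; L2[1][0] = 94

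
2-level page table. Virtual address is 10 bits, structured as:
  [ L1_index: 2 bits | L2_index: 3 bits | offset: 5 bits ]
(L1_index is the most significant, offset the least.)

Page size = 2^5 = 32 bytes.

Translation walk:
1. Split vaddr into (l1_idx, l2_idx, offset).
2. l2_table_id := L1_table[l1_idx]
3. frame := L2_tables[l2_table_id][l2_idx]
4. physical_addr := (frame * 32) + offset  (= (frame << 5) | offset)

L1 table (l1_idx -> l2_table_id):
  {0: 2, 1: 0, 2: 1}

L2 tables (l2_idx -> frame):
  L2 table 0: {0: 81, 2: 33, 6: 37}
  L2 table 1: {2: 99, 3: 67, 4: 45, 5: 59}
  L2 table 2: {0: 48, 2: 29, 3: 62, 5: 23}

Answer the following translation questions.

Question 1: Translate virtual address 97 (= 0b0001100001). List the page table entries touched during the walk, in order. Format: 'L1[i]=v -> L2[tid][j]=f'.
vaddr = 97 = 0b0001100001
Split: l1_idx=0, l2_idx=3, offset=1

Answer: L1[0]=2 -> L2[2][3]=62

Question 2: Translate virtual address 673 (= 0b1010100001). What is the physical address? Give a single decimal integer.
vaddr = 673 = 0b1010100001
Split: l1_idx=2, l2_idx=5, offset=1
L1[2] = 1
L2[1][5] = 59
paddr = 59 * 32 + 1 = 1889

Answer: 1889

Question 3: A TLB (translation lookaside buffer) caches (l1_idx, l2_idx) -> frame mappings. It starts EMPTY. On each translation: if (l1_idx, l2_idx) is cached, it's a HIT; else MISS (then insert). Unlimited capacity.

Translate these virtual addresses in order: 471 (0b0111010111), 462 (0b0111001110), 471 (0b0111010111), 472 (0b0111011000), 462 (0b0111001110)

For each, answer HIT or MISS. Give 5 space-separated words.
Answer: MISS HIT HIT HIT HIT

Derivation:
vaddr=471: (1,6) not in TLB -> MISS, insert
vaddr=462: (1,6) in TLB -> HIT
vaddr=471: (1,6) in TLB -> HIT
vaddr=472: (1,6) in TLB -> HIT
vaddr=462: (1,6) in TLB -> HIT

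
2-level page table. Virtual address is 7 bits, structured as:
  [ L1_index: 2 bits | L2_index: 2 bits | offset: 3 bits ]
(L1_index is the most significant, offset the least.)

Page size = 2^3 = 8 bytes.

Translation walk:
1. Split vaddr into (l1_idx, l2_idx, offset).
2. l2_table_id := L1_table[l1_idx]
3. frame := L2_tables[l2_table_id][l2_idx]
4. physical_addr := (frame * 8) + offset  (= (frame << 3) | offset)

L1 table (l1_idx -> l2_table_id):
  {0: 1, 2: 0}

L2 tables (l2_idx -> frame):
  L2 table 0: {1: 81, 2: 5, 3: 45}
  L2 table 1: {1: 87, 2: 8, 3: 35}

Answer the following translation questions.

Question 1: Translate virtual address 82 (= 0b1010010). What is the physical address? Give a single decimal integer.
vaddr = 82 = 0b1010010
Split: l1_idx=2, l2_idx=2, offset=2
L1[2] = 0
L2[0][2] = 5
paddr = 5 * 8 + 2 = 42

Answer: 42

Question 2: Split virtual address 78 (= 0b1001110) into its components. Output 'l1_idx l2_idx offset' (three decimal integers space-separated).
Answer: 2 1 6

Derivation:
vaddr = 78 = 0b1001110
  top 2 bits -> l1_idx = 2
  next 2 bits -> l2_idx = 1
  bottom 3 bits -> offset = 6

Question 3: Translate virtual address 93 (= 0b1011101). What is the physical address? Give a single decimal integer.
Answer: 365

Derivation:
vaddr = 93 = 0b1011101
Split: l1_idx=2, l2_idx=3, offset=5
L1[2] = 0
L2[0][3] = 45
paddr = 45 * 8 + 5 = 365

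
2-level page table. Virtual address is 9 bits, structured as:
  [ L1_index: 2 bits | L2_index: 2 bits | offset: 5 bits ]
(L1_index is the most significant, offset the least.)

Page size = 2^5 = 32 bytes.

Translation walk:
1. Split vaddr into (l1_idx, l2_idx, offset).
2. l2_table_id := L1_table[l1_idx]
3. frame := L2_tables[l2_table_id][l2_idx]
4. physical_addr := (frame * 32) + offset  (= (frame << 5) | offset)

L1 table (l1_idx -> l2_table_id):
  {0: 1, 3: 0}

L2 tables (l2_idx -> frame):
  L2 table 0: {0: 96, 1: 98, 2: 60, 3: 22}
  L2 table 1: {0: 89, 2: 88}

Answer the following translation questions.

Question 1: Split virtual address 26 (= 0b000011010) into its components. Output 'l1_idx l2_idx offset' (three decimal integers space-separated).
Answer: 0 0 26

Derivation:
vaddr = 26 = 0b000011010
  top 2 bits -> l1_idx = 0
  next 2 bits -> l2_idx = 0
  bottom 5 bits -> offset = 26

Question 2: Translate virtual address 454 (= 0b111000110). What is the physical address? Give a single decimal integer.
vaddr = 454 = 0b111000110
Split: l1_idx=3, l2_idx=2, offset=6
L1[3] = 0
L2[0][2] = 60
paddr = 60 * 32 + 6 = 1926

Answer: 1926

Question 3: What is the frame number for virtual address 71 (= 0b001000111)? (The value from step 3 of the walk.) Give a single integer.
Answer: 88

Derivation:
vaddr = 71: l1_idx=0, l2_idx=2
L1[0] = 1; L2[1][2] = 88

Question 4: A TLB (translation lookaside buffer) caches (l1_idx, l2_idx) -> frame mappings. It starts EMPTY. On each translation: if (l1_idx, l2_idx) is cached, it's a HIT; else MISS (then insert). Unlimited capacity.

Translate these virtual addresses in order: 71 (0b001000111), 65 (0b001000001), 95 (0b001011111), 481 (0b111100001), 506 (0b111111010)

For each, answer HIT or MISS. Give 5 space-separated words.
vaddr=71: (0,2) not in TLB -> MISS, insert
vaddr=65: (0,2) in TLB -> HIT
vaddr=95: (0,2) in TLB -> HIT
vaddr=481: (3,3) not in TLB -> MISS, insert
vaddr=506: (3,3) in TLB -> HIT

Answer: MISS HIT HIT MISS HIT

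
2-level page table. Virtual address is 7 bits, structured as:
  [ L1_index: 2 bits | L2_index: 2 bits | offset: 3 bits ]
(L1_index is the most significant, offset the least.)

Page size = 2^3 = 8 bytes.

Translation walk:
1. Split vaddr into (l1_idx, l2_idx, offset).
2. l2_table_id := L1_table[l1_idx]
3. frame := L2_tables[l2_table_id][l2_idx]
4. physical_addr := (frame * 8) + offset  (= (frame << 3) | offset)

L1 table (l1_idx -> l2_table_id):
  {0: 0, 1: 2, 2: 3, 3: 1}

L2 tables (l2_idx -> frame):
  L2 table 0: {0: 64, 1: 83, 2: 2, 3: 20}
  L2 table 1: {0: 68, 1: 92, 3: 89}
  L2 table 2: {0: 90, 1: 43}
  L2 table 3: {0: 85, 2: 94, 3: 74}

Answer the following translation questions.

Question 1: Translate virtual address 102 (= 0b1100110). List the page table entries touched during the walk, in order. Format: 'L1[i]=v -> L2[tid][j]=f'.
Answer: L1[3]=1 -> L2[1][0]=68

Derivation:
vaddr = 102 = 0b1100110
Split: l1_idx=3, l2_idx=0, offset=6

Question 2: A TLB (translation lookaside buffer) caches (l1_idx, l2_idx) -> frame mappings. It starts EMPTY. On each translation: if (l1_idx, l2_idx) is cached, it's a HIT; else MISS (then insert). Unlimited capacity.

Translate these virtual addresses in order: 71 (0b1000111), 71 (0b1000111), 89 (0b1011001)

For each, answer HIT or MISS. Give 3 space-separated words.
vaddr=71: (2,0) not in TLB -> MISS, insert
vaddr=71: (2,0) in TLB -> HIT
vaddr=89: (2,3) not in TLB -> MISS, insert

Answer: MISS HIT MISS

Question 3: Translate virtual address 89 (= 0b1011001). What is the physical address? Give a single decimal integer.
Answer: 593

Derivation:
vaddr = 89 = 0b1011001
Split: l1_idx=2, l2_idx=3, offset=1
L1[2] = 3
L2[3][3] = 74
paddr = 74 * 8 + 1 = 593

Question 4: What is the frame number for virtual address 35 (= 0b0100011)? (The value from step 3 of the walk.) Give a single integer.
Answer: 90

Derivation:
vaddr = 35: l1_idx=1, l2_idx=0
L1[1] = 2; L2[2][0] = 90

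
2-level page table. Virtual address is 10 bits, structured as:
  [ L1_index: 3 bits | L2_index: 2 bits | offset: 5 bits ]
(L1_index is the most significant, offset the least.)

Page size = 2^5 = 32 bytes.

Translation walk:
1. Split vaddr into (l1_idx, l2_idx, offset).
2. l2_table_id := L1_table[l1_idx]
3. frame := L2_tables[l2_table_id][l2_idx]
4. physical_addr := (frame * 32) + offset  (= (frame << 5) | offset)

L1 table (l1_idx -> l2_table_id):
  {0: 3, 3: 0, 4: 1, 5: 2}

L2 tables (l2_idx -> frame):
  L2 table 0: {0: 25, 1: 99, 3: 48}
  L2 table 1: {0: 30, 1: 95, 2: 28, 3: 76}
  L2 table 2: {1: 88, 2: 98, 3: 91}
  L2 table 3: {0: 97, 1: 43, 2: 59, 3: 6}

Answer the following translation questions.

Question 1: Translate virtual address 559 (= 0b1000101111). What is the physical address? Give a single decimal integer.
vaddr = 559 = 0b1000101111
Split: l1_idx=4, l2_idx=1, offset=15
L1[4] = 1
L2[1][1] = 95
paddr = 95 * 32 + 15 = 3055

Answer: 3055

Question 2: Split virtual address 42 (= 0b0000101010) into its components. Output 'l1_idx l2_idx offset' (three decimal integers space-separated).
vaddr = 42 = 0b0000101010
  top 3 bits -> l1_idx = 0
  next 2 bits -> l2_idx = 1
  bottom 5 bits -> offset = 10

Answer: 0 1 10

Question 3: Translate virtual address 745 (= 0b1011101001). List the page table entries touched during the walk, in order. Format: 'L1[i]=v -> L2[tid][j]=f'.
vaddr = 745 = 0b1011101001
Split: l1_idx=5, l2_idx=3, offset=9

Answer: L1[5]=2 -> L2[2][3]=91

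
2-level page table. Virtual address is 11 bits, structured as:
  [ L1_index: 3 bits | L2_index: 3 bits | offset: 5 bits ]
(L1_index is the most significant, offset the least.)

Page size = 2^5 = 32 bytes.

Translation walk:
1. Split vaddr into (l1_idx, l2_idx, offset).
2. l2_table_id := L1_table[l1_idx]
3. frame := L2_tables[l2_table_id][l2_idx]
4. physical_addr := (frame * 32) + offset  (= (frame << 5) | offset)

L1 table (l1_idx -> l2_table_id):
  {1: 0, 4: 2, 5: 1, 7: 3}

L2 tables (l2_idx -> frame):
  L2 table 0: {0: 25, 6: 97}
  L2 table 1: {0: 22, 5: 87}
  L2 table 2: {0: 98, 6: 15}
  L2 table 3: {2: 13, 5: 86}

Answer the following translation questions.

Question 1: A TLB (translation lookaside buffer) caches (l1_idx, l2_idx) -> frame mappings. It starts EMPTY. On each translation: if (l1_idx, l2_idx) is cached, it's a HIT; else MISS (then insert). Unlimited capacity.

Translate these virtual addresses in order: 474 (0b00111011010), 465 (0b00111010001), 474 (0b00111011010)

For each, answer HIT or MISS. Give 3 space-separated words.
vaddr=474: (1,6) not in TLB -> MISS, insert
vaddr=465: (1,6) in TLB -> HIT
vaddr=474: (1,6) in TLB -> HIT

Answer: MISS HIT HIT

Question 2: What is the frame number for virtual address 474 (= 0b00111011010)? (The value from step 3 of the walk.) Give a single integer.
Answer: 97

Derivation:
vaddr = 474: l1_idx=1, l2_idx=6
L1[1] = 0; L2[0][6] = 97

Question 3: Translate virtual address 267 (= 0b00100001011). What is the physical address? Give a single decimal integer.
Answer: 811

Derivation:
vaddr = 267 = 0b00100001011
Split: l1_idx=1, l2_idx=0, offset=11
L1[1] = 0
L2[0][0] = 25
paddr = 25 * 32 + 11 = 811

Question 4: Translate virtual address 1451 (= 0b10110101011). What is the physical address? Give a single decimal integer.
Answer: 2795

Derivation:
vaddr = 1451 = 0b10110101011
Split: l1_idx=5, l2_idx=5, offset=11
L1[5] = 1
L2[1][5] = 87
paddr = 87 * 32 + 11 = 2795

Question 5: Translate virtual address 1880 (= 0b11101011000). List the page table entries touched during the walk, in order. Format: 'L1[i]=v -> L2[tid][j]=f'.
Answer: L1[7]=3 -> L2[3][2]=13

Derivation:
vaddr = 1880 = 0b11101011000
Split: l1_idx=7, l2_idx=2, offset=24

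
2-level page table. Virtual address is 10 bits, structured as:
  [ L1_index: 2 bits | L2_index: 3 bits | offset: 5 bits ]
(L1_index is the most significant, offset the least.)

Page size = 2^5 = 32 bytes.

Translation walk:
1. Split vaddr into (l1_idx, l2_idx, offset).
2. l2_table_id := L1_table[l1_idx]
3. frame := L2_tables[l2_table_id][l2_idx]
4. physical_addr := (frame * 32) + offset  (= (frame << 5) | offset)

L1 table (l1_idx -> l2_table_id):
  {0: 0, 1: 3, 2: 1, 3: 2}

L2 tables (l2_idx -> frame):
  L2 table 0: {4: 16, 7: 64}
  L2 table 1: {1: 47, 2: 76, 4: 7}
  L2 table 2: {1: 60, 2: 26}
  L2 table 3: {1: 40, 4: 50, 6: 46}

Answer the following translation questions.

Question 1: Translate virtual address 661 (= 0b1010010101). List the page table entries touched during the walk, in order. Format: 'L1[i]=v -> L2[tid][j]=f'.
vaddr = 661 = 0b1010010101
Split: l1_idx=2, l2_idx=4, offset=21

Answer: L1[2]=1 -> L2[1][4]=7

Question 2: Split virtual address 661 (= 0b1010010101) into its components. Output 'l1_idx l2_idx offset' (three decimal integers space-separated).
vaddr = 661 = 0b1010010101
  top 2 bits -> l1_idx = 2
  next 3 bits -> l2_idx = 4
  bottom 5 bits -> offset = 21

Answer: 2 4 21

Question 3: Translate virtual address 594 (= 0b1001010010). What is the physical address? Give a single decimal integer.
Answer: 2450

Derivation:
vaddr = 594 = 0b1001010010
Split: l1_idx=2, l2_idx=2, offset=18
L1[2] = 1
L2[1][2] = 76
paddr = 76 * 32 + 18 = 2450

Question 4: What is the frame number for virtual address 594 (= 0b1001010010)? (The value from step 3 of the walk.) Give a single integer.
Answer: 76

Derivation:
vaddr = 594: l1_idx=2, l2_idx=2
L1[2] = 1; L2[1][2] = 76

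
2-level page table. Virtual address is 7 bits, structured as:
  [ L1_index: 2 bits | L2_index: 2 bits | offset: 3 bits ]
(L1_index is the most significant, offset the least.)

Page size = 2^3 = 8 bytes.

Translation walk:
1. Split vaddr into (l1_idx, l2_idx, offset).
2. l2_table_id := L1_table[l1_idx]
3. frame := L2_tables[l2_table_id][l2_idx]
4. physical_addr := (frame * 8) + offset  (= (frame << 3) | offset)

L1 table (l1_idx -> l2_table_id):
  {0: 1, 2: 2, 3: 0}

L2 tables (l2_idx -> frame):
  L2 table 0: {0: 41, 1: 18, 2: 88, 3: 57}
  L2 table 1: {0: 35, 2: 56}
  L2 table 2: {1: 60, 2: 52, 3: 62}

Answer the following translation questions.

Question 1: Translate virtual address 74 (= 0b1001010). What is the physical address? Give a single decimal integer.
Answer: 482

Derivation:
vaddr = 74 = 0b1001010
Split: l1_idx=2, l2_idx=1, offset=2
L1[2] = 2
L2[2][1] = 60
paddr = 60 * 8 + 2 = 482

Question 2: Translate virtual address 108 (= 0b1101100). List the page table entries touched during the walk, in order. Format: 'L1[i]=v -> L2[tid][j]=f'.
vaddr = 108 = 0b1101100
Split: l1_idx=3, l2_idx=1, offset=4

Answer: L1[3]=0 -> L2[0][1]=18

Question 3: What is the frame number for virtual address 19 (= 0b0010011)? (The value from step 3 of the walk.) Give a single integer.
vaddr = 19: l1_idx=0, l2_idx=2
L1[0] = 1; L2[1][2] = 56

Answer: 56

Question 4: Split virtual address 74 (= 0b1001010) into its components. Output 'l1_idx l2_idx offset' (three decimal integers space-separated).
Answer: 2 1 2

Derivation:
vaddr = 74 = 0b1001010
  top 2 bits -> l1_idx = 2
  next 2 bits -> l2_idx = 1
  bottom 3 bits -> offset = 2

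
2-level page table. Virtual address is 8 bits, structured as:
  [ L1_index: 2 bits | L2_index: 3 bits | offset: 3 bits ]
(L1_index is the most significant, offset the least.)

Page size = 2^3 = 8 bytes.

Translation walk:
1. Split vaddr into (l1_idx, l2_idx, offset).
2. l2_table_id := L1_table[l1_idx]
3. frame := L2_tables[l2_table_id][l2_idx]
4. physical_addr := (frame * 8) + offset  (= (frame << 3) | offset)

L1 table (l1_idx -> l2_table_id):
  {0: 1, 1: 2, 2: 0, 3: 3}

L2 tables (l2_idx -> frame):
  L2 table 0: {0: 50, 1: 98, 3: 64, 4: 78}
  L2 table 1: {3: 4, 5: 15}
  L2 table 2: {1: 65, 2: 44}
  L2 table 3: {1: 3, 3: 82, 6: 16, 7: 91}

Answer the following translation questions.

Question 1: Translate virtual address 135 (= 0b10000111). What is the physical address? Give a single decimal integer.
vaddr = 135 = 0b10000111
Split: l1_idx=2, l2_idx=0, offset=7
L1[2] = 0
L2[0][0] = 50
paddr = 50 * 8 + 7 = 407

Answer: 407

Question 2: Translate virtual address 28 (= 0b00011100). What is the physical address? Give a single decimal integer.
vaddr = 28 = 0b00011100
Split: l1_idx=0, l2_idx=3, offset=4
L1[0] = 1
L2[1][3] = 4
paddr = 4 * 8 + 4 = 36

Answer: 36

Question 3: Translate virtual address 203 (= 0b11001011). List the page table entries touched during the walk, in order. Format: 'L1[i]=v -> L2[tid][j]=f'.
Answer: L1[3]=3 -> L2[3][1]=3

Derivation:
vaddr = 203 = 0b11001011
Split: l1_idx=3, l2_idx=1, offset=3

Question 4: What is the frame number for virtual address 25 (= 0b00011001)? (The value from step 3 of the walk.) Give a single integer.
vaddr = 25: l1_idx=0, l2_idx=3
L1[0] = 1; L2[1][3] = 4

Answer: 4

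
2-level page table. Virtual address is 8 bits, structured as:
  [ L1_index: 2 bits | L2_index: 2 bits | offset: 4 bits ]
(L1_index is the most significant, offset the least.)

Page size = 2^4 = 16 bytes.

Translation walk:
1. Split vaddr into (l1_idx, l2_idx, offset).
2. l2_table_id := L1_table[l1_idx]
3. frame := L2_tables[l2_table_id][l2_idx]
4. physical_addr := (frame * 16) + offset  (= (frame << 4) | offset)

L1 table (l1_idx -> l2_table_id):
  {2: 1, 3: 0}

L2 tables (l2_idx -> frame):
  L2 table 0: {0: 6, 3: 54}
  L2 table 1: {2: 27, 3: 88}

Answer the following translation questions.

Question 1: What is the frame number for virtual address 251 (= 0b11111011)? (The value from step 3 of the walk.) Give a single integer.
vaddr = 251: l1_idx=3, l2_idx=3
L1[3] = 0; L2[0][3] = 54

Answer: 54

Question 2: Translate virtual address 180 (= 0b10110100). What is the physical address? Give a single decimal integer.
Answer: 1412

Derivation:
vaddr = 180 = 0b10110100
Split: l1_idx=2, l2_idx=3, offset=4
L1[2] = 1
L2[1][3] = 88
paddr = 88 * 16 + 4 = 1412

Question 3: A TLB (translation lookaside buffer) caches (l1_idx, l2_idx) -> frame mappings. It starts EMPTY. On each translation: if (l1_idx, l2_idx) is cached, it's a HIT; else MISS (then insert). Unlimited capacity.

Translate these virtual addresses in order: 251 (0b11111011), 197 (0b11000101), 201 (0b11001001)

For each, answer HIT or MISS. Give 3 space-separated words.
vaddr=251: (3,3) not in TLB -> MISS, insert
vaddr=197: (3,0) not in TLB -> MISS, insert
vaddr=201: (3,0) in TLB -> HIT

Answer: MISS MISS HIT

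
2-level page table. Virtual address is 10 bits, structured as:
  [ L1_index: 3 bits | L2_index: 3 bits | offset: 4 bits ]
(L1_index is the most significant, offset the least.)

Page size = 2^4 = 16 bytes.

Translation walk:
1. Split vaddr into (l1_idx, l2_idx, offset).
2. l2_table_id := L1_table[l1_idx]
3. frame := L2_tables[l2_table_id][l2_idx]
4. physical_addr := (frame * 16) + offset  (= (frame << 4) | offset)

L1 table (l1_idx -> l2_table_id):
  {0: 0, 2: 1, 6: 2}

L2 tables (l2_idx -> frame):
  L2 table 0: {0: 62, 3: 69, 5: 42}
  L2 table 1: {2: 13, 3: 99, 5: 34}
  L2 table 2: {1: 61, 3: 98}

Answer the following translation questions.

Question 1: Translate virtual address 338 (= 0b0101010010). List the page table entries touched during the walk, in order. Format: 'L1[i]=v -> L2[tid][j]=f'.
Answer: L1[2]=1 -> L2[1][5]=34

Derivation:
vaddr = 338 = 0b0101010010
Split: l1_idx=2, l2_idx=5, offset=2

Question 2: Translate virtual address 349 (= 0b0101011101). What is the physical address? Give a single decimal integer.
Answer: 557

Derivation:
vaddr = 349 = 0b0101011101
Split: l1_idx=2, l2_idx=5, offset=13
L1[2] = 1
L2[1][5] = 34
paddr = 34 * 16 + 13 = 557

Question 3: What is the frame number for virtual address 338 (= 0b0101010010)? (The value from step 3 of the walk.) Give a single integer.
vaddr = 338: l1_idx=2, l2_idx=5
L1[2] = 1; L2[1][5] = 34

Answer: 34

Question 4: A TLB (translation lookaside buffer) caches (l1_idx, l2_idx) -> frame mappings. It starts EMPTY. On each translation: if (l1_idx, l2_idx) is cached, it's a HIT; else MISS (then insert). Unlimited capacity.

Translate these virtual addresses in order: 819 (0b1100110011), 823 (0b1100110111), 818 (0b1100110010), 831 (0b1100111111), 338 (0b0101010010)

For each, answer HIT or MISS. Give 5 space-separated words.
vaddr=819: (6,3) not in TLB -> MISS, insert
vaddr=823: (6,3) in TLB -> HIT
vaddr=818: (6,3) in TLB -> HIT
vaddr=831: (6,3) in TLB -> HIT
vaddr=338: (2,5) not in TLB -> MISS, insert

Answer: MISS HIT HIT HIT MISS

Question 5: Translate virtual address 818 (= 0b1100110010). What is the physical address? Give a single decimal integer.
Answer: 1570

Derivation:
vaddr = 818 = 0b1100110010
Split: l1_idx=6, l2_idx=3, offset=2
L1[6] = 2
L2[2][3] = 98
paddr = 98 * 16 + 2 = 1570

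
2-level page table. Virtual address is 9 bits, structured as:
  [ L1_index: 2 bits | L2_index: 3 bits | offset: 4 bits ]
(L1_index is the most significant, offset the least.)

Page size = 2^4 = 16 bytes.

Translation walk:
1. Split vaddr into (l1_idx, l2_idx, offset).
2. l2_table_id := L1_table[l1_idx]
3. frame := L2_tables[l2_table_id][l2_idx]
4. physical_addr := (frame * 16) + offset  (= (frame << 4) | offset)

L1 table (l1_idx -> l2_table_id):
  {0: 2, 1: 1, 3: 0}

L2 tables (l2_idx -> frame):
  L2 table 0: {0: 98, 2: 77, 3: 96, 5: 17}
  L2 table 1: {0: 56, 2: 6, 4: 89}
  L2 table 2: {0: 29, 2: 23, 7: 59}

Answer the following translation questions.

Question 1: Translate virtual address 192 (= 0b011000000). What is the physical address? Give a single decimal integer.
vaddr = 192 = 0b011000000
Split: l1_idx=1, l2_idx=4, offset=0
L1[1] = 1
L2[1][4] = 89
paddr = 89 * 16 + 0 = 1424

Answer: 1424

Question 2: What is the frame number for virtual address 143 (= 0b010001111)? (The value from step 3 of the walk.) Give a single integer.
vaddr = 143: l1_idx=1, l2_idx=0
L1[1] = 1; L2[1][0] = 56

Answer: 56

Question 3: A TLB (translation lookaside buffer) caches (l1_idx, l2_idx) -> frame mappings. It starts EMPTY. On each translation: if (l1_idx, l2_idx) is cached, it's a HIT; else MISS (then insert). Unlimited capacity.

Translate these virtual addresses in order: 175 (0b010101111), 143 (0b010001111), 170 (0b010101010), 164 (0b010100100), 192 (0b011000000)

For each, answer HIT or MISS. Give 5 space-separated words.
Answer: MISS MISS HIT HIT MISS

Derivation:
vaddr=175: (1,2) not in TLB -> MISS, insert
vaddr=143: (1,0) not in TLB -> MISS, insert
vaddr=170: (1,2) in TLB -> HIT
vaddr=164: (1,2) in TLB -> HIT
vaddr=192: (1,4) not in TLB -> MISS, insert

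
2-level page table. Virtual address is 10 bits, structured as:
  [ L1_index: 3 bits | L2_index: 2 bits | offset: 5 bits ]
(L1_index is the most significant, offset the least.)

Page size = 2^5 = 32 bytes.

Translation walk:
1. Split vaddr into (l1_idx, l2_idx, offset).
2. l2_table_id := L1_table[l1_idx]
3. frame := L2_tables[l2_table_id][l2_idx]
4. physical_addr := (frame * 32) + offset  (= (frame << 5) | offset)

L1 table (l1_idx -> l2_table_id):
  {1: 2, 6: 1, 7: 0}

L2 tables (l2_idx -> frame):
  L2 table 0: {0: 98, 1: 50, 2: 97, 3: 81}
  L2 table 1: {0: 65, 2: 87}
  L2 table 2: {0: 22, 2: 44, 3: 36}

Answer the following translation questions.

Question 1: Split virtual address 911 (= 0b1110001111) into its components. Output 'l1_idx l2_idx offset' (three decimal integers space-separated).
Answer: 7 0 15

Derivation:
vaddr = 911 = 0b1110001111
  top 3 bits -> l1_idx = 7
  next 2 bits -> l2_idx = 0
  bottom 5 bits -> offset = 15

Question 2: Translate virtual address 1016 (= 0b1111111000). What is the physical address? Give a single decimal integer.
vaddr = 1016 = 0b1111111000
Split: l1_idx=7, l2_idx=3, offset=24
L1[7] = 0
L2[0][3] = 81
paddr = 81 * 32 + 24 = 2616

Answer: 2616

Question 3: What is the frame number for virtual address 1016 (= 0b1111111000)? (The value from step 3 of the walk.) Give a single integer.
vaddr = 1016: l1_idx=7, l2_idx=3
L1[7] = 0; L2[0][3] = 81

Answer: 81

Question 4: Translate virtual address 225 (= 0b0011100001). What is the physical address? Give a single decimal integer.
Answer: 1153

Derivation:
vaddr = 225 = 0b0011100001
Split: l1_idx=1, l2_idx=3, offset=1
L1[1] = 2
L2[2][3] = 36
paddr = 36 * 32 + 1 = 1153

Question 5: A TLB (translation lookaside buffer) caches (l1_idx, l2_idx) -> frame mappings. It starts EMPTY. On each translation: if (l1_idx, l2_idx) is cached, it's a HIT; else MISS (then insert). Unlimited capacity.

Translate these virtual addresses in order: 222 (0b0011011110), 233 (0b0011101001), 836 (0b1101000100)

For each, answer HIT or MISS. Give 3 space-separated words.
Answer: MISS MISS MISS

Derivation:
vaddr=222: (1,2) not in TLB -> MISS, insert
vaddr=233: (1,3) not in TLB -> MISS, insert
vaddr=836: (6,2) not in TLB -> MISS, insert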